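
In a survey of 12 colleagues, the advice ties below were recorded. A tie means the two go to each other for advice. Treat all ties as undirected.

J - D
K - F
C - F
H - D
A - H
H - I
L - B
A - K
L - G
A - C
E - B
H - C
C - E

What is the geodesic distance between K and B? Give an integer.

One shortest route is K – F – C – E – B, which uses 4 edges, and at distance 3 from K we only reach {D, E, I}, which does not include B. So d(K,B) = 4.

4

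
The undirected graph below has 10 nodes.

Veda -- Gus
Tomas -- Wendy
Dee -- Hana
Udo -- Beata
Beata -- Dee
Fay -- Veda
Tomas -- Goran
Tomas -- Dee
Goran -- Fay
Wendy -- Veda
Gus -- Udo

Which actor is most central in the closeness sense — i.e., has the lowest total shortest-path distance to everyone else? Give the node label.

Farness (sum of distances to all others) for each node — Beata:21, Dee:18, Fay:22, Goran:21, Gus:21, Hana:26, Tomas:17, Udo:22, Veda:19, Wendy:19.
The smallest farness is 17, for Tomas, so Tomas has the highest closeness.

Tomas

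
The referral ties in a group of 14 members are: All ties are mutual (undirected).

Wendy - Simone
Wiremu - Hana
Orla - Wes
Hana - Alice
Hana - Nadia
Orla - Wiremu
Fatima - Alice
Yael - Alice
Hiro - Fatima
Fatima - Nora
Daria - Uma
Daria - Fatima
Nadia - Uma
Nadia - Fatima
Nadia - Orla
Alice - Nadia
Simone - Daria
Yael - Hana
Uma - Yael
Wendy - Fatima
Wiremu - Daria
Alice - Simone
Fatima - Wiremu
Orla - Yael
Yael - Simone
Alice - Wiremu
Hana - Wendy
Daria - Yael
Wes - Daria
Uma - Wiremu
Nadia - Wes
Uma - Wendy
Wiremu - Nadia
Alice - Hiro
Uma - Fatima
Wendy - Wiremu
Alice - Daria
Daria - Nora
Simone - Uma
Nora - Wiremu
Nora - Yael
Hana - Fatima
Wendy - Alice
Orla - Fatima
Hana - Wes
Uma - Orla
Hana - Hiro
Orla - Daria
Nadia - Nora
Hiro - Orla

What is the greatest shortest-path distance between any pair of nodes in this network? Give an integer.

2

Eccentricity of each node (its greatest distance to any other): Alice:2, Daria:2, Fatima:2, Hana:2, Hiro:2, Nadia:2, Nora:2, Orla:2, Simone:2, Uma:2, Wendy:2, Wes:2, Wiremu:2, Yael:2.
The maximum eccentricity is 2, realized for instance by the pair Orla–Simone via Orla – Yael – Simone. So the diameter is 2.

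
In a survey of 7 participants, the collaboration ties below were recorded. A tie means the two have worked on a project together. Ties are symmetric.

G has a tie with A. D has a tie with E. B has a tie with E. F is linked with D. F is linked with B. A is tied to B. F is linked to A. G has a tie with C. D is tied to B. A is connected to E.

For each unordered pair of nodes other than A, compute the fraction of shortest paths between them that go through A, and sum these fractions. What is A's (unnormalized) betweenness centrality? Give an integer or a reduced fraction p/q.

Pairs whose geodesics pass through A — G–F: 1; G–B: 1; G–D: 3/3; G–E: 1; C–F: 1; C–B: 1; C–D: 3/3; C–E: 1; F–E: 1/3.
All other pairs contribute 0.
Summing the contributions gives betweenness(A) = 25/3.

25/3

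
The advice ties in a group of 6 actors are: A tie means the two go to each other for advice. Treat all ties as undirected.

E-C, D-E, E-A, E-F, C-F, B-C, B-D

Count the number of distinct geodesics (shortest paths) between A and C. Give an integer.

1

The shortest distance is 2, and the only length-2 path is A–E–C. So there is exactly 1 shortest path.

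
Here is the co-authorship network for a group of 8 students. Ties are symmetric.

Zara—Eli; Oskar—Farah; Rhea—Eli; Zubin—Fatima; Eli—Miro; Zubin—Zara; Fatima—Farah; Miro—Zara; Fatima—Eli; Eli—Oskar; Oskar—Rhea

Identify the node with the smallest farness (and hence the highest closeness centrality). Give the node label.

Farness (sum of distances to all others) for each node — Eli:9, Farah:14, Fatima:11, Miro:13, Oskar:12, Rhea:13, Zara:12, Zubin:14.
The smallest farness is 9, for Eli, so Eli has the highest closeness.

Eli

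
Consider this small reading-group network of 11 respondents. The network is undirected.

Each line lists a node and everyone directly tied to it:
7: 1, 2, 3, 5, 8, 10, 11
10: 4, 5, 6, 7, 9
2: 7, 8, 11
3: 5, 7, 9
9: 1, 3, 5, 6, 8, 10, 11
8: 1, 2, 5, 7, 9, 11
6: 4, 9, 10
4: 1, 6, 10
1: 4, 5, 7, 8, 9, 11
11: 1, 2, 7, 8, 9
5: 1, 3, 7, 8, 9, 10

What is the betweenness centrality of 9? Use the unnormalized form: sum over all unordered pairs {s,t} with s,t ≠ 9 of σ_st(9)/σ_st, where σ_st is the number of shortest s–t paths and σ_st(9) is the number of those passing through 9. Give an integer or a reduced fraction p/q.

111/14

Pairs whose geodesics pass through 9 — 1–6: 1/2; 1–10: 1/4; 1–3: 1/3; 6–2: 2/3; 6–5: 1/2; 6–11: 1; 6–8: 1; 6–3: 1; 5–11: 1/4; 11–10: 1/2; 11–3: 1/2; 4–3: 3/7; 10–8: 1/3; 10–3: 1/3 … (+1 more pairs).
All other pairs contribute 0.
Summing the contributions gives betweenness(9) = 111/14.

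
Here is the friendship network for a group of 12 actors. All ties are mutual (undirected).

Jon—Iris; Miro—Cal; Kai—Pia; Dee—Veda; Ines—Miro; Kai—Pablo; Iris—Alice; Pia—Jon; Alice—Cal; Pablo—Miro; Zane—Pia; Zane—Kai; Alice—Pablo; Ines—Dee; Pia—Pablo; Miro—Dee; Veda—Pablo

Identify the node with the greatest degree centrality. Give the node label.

Degrees — Alice:3, Cal:2, Dee:3, Ines:2, Iris:2, Jon:2, Kai:3, Miro:4, Pablo:5, Pia:4, Veda:2, Zane:2.
The maximum is 5, attained only by Pablo.

Pablo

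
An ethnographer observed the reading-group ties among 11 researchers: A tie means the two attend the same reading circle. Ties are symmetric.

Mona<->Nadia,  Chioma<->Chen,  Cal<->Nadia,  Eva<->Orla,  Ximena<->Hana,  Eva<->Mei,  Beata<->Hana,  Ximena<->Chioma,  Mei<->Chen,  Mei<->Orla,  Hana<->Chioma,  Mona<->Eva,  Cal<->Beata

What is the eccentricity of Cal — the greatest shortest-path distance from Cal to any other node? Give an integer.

4

Distances from Cal: Beata:1, Chen:4, Chioma:3, Eva:3, Hana:2, Mei:4, Mona:2, Nadia:1, Orla:4, Ximena:3.
The largest is 4 (to Mei, Orla, and Chen), so the eccentricity of Cal is 4.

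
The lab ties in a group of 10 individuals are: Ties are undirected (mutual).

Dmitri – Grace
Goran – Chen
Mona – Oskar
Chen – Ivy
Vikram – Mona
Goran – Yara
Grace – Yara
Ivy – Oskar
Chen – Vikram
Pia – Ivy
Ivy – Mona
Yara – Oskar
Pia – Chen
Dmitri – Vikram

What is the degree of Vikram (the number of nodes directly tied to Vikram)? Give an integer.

Vikram is directly tied to Chen, Dmitri, and Mona. That is 3 neighbors, so the degree of Vikram is 3.

3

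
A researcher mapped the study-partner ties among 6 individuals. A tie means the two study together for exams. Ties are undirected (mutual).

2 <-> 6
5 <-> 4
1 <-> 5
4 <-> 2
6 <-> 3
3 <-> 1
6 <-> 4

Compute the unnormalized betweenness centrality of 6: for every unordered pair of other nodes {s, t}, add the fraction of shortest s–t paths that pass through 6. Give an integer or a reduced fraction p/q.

Pairs whose geodesics pass through 6 — 3–4: 1; 3–2: 1; 1–2: 1/2.
All other pairs contribute 0.
Summing the contributions gives betweenness(6) = 5/2.

5/2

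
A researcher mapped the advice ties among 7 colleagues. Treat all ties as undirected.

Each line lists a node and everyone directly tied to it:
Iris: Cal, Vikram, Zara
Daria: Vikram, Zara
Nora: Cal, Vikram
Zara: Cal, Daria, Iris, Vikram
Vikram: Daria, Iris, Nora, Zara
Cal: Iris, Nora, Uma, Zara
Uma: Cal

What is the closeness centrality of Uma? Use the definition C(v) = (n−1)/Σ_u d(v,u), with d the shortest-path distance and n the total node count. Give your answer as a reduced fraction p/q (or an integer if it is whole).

Distances from Uma: Cal:1, Daria:3, Iris:2, Nora:2, Vikram:3, Zara:2. Sum = 13.
n = 7, so closeness = 6/13.

6/13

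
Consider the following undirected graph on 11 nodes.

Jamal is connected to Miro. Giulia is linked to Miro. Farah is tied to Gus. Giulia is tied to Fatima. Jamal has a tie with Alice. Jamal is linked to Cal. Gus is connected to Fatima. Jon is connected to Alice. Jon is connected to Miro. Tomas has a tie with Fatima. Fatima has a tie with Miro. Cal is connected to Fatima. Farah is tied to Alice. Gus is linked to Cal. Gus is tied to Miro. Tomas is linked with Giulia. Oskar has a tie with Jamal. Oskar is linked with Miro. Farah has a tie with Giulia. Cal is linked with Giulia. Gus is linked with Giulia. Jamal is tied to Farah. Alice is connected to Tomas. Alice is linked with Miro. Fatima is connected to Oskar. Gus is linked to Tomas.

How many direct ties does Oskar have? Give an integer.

3

Oskar is directly tied to Fatima, Jamal, and Miro. That is 3 neighbors, so the degree of Oskar is 3.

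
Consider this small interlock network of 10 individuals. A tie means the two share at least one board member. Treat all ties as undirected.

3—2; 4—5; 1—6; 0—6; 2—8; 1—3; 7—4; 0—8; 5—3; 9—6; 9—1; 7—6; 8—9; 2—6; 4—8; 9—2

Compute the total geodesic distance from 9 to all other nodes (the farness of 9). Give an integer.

15

Distances from 9: 0:2, 1:1, 2:1, 3:2, 4:2, 5:3, 6:1, 7:2, 8:1.
Sum = 2 + 1 + 1 + 2 + 2 + 3 + 1 + 2 + 1 = 15.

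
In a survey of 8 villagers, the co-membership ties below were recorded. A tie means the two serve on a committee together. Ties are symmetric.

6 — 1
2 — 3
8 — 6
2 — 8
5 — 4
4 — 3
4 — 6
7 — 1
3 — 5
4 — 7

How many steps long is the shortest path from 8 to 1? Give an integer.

One shortest route is 8 – 6 – 1, which uses 2 edges, and 8 and 1 are not directly tied, so nothing shorter exists. So d(8,1) = 2.

2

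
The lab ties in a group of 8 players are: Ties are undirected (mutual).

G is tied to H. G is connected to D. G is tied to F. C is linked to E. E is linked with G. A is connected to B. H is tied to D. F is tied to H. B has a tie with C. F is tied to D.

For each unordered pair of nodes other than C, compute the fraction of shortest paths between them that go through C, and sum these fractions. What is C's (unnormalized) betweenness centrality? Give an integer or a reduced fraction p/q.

10

Pairs whose geodesics pass through C — F–B: 1; F–A: 1; H–B: 1; H–A: 1; D–B: 1; D–A: 1; G–B: 1; G–A: 1; B–E: 1; E–A: 1.
All other pairs contribute 0.
Summing the contributions gives betweenness(C) = 10.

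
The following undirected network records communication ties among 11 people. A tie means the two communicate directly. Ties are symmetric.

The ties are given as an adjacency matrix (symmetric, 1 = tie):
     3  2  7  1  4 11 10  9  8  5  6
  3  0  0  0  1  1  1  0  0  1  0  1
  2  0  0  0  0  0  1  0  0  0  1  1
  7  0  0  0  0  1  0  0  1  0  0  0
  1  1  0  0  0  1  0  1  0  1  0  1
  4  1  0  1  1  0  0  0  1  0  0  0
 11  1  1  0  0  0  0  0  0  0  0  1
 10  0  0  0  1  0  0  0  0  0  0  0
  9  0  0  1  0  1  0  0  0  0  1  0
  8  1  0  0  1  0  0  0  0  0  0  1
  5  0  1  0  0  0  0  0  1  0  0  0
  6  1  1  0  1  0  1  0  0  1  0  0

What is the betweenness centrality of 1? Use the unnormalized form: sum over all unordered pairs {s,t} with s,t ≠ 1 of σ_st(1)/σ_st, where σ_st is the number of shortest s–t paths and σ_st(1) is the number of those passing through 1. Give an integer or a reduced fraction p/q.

Pairs whose geodesics pass through 1 — 3–10: 1; 2–4: 1/4; 2–10: 1; 7–10: 1; 7–8: 1/2; 7–6: 1/2; 4–10: 1; 4–8: 1/2; 4–6: 1/2; 11–10: 2/2; 10–9: 1; 10–8: 1; 10–5: 2/2; 10–6: 1 … (+2 more pairs).
All other pairs contribute 0.
Summing the contributions gives betweenness(1) = 145/12.

145/12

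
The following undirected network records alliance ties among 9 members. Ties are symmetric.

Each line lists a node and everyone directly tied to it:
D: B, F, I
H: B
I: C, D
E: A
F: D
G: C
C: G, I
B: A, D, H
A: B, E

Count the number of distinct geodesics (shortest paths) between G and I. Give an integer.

The shortest distance is 2, and the only length-2 path is G–C–I. So there is exactly 1 shortest path.

1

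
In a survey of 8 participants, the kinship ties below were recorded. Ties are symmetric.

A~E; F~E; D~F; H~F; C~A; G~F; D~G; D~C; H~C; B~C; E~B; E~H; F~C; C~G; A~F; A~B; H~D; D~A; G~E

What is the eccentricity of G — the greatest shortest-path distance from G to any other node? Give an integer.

Distances from G: A:2, B:2, C:1, D:1, E:1, F:1, H:2.
The largest is 2 (to H, B, and A), so the eccentricity of G is 2.

2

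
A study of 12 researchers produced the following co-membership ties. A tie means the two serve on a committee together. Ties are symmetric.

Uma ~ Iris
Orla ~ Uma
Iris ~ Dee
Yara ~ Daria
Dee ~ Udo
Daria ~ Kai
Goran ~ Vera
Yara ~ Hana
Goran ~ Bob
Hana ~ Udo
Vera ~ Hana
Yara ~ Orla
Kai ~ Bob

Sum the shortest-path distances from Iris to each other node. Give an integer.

36

Distances from Iris: Bob:6, Daria:4, Dee:1, Goran:5, Hana:3, Kai:5, Orla:2, Udo:2, Uma:1, Vera:4, Yara:3.
Sum = 6 + 4 + 1 + 5 + 3 + 5 + 2 + 2 + 1 + 4 + 3 = 36.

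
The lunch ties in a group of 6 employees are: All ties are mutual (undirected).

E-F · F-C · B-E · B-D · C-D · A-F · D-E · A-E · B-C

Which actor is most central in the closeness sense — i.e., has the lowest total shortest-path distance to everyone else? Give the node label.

Farness (sum of distances to all others) for each node — A:8, B:7, C:7, D:7, E:6, F:7.
The smallest farness is 6, for E, so E has the highest closeness.

E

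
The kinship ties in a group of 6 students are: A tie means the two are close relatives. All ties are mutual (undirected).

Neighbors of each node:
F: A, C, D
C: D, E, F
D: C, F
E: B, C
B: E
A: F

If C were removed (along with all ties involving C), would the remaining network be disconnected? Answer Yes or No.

Removing C leaves {A, D, and F} with no path to {B and E}, so the network splits into 2 components. C is a cut vertex.

Yes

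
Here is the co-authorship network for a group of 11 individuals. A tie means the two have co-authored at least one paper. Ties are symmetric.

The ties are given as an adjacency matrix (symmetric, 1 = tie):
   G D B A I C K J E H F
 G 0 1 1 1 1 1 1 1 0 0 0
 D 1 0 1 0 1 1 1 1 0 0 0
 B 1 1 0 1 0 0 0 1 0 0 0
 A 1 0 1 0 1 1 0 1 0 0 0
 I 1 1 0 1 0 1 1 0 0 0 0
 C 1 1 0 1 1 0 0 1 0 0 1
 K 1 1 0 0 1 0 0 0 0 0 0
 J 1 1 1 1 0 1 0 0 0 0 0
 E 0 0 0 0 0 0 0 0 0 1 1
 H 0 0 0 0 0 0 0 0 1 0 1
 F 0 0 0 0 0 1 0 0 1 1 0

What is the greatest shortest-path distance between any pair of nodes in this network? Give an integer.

Eccentricity of each node (its greatest distance to any other): A:3, B:4, C:2, D:3, E:4, F:3, G:3, H:4, I:3, J:3, K:4.
The maximum eccentricity is 4, realized for instance by the pair B–E via B – G – C – F – E. So the diameter is 4.

4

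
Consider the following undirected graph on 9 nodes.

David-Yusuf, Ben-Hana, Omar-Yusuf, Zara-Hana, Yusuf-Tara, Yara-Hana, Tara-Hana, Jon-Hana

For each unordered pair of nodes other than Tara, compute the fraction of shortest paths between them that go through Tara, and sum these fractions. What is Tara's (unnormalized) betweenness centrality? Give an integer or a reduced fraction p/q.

Pairs whose geodesics pass through Tara — Yara–Omar: 1; Yara–Yusuf: 1; Yara–David: 1; Zara–Omar: 1; Zara–Yusuf: 1; Zara–David: 1; Omar–Hana: 1; Omar–Ben: 1; Omar–Jon: 1; Yusuf–Hana: 1; Yusuf–Ben: 1; Yusuf–Jon: 1; David–Hana: 1; David–Ben: 1 … (+1 more pairs).
All other pairs contribute 0.
Summing the contributions gives betweenness(Tara) = 15.

15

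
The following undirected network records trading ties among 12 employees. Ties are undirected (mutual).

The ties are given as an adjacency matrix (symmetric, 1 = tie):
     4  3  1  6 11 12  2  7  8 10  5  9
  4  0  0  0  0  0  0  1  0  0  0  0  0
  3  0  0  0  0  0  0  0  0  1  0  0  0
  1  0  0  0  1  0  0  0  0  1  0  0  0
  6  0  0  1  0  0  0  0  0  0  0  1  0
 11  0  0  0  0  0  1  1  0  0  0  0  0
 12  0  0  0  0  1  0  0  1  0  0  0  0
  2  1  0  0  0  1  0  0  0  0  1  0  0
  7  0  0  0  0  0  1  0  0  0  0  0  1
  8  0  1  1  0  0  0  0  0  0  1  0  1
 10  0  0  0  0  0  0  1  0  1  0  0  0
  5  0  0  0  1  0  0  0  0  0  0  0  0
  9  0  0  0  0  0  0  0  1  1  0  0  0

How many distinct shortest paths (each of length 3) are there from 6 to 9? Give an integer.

The shortest distance is 3, and the only length-3 path is 6–1–8–9. So there is exactly 1 shortest path.

1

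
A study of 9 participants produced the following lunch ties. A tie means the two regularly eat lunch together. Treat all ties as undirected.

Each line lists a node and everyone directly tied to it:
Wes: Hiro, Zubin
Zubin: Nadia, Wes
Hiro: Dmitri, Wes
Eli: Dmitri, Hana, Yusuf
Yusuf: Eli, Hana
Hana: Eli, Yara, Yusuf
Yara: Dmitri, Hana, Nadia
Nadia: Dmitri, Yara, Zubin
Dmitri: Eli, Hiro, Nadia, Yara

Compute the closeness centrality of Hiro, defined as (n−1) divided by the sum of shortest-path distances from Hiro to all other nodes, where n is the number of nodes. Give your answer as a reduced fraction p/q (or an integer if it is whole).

1/2

Distances from Hiro: Dmitri:1, Eli:2, Hana:3, Nadia:2, Wes:1, Yara:2, Yusuf:3, Zubin:2. Sum = 16.
n = 9, so closeness = 8/16 = 1/2.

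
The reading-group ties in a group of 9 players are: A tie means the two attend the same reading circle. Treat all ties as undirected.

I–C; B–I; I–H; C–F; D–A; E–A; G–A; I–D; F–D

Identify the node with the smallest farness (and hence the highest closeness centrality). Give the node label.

D

Farness (sum of distances to all others) for each node — A:16, B:21, C:19, D:13, E:23, F:18, G:23, H:21, I:14.
The smallest farness is 13, for D, so D has the highest closeness.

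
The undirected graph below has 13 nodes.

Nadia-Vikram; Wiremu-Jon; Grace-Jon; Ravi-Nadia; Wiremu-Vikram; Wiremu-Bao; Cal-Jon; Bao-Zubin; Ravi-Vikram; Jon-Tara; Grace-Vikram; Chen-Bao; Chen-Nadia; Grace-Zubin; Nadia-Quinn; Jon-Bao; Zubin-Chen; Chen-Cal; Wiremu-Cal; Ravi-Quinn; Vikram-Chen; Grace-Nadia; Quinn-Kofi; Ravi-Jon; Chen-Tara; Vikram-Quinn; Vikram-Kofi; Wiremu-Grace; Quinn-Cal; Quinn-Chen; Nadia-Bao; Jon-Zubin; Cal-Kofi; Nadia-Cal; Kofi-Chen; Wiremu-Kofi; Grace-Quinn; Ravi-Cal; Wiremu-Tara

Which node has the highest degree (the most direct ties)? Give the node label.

Degrees — Bao:5, Cal:7, Chen:8, Grace:6, Jon:7, Kofi:5, Nadia:7, Quinn:7, Ravi:5, Tara:3, Vikram:7, Wiremu:7, Zubin:4.
The maximum is 8, attained only by Chen.

Chen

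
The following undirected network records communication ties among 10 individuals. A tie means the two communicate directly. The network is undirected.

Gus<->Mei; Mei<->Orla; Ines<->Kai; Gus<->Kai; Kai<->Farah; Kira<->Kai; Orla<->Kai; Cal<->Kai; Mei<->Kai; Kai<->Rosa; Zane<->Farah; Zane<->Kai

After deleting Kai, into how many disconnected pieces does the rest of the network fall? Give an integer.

Without Kai, the remaining ties split the others into: {Gus, Mei, Orla}; {Farah, Zane}; {Ines}; {Cal}; {Rosa}; {Kira}.
That's 6 separate components.

6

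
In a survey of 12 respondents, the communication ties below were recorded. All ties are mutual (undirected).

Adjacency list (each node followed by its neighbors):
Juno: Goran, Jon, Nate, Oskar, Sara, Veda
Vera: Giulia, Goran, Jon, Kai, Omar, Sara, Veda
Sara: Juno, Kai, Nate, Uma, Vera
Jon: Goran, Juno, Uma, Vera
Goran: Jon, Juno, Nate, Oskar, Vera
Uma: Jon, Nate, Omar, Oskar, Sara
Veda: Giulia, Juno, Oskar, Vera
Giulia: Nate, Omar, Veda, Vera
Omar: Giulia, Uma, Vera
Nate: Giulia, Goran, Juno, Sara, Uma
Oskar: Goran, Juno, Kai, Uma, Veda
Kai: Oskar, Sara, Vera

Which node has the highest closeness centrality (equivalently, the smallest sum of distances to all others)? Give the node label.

Vera

Farness (sum of distances to all others) for each node — Giulia:18, Goran:17, Jon:18, Juno:17, Kai:19, Nate:17, Omar:20, Oskar:17, Sara:17, Uma:17, Veda:18, Vera:15.
The smallest farness is 15, for Vera, so Vera has the highest closeness.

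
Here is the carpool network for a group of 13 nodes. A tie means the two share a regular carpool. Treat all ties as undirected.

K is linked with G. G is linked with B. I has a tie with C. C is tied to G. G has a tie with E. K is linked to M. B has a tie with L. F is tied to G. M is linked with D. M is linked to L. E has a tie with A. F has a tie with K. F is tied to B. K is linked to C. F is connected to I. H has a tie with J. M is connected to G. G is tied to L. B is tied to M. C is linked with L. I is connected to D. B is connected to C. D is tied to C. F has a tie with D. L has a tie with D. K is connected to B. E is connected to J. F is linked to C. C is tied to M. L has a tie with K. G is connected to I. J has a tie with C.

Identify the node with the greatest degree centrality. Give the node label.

C

Degrees — A:1, B:6, C:9, D:5, E:3, F:6, G:8, H:1, I:4, J:3, K:6, L:6, M:6.
The maximum is 9, attained only by C.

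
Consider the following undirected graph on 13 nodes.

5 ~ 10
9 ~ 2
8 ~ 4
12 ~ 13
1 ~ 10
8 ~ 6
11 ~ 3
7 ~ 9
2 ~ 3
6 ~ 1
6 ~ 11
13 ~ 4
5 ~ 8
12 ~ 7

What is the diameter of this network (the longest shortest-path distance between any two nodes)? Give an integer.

6

Eccentricity of each node (its greatest distance to any other): 1:6, 2:5, 3:5, 4:5, 5:6, 6:5, 7:6, 8:5, 9:6, 10:6, 11:5, 12:5, 13:5.
The maximum eccentricity is 6, realized for instance by the pair 9–5 via 9 – 7 – 12 – 13 – 4 – 8 – 5. So the diameter is 6.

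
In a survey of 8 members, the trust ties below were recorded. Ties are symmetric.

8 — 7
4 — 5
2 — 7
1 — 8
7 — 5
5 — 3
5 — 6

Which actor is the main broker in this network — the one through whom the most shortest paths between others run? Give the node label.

5

Unnormalized betweenness of each node: 1:0, 2:0, 3:0, 4:0, 5:15, 6:0, 7:14, 8:6.
5 has the largest value, 15, making it the main broker — the node through which the most shortest paths run.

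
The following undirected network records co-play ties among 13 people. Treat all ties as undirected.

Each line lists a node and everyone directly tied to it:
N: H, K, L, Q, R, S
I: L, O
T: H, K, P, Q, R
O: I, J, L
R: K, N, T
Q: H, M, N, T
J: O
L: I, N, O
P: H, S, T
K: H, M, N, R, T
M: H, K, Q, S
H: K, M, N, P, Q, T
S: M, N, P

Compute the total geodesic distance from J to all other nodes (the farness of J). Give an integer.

Distances from J: H:4, I:2, K:4, L:2, M:5, N:3, O:1, P:5, Q:4, R:4, S:4, T:5.
Sum = 4 + 2 + 4 + 2 + 5 + 3 + 1 + 5 + 4 + 4 + 4 + 5 = 43.

43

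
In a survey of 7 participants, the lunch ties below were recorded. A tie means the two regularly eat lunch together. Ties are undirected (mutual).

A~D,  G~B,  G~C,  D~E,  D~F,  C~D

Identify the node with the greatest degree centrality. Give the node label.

Degrees — A:1, B:1, C:2, D:4, E:1, F:1, G:2.
The maximum is 4, attained only by D.

D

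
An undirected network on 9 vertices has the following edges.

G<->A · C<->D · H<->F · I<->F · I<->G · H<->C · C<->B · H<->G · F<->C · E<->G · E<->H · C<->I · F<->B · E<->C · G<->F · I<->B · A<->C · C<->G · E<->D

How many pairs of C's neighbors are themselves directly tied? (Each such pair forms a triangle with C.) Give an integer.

11

C's neighbors: A, B, D, E, F, G, H, and I.
Neighbor pairs that are themselves tied: C–A–G; C–B–F; C–B–I; C–D–E; C–E–G; C–E–H; C–F–G; C–F–H; C–F–I; C–G–H; C–G–I. Each forms one triangle with C, for 11 in total.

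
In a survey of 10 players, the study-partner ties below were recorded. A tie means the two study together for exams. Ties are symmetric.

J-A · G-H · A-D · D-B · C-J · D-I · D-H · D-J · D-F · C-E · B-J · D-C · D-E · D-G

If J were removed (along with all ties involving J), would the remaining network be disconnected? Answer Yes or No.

Even without J, every remaining node can still reach every other (the residual graph is connected), so J is not a cut vertex.

No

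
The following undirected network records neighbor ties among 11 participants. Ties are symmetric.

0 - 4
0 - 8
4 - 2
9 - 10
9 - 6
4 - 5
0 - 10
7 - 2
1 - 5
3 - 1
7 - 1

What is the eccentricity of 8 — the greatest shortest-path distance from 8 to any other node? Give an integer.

5

Distances from 8: 0:1, 1:4, 2:3, 3:5, 4:2, 5:3, 6:4, 7:4, 9:3, 10:2.
The largest is 5 (to 3), so the eccentricity of 8 is 5.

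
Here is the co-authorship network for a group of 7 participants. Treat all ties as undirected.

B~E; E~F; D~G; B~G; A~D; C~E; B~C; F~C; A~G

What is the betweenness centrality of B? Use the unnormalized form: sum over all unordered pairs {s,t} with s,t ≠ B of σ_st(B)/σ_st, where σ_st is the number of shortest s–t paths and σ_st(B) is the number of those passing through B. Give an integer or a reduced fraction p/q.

Pairs whose geodesics pass through B — D–C: 1; D–E: 1; D–F: 2/2; A–C: 1; A–E: 1; A–F: 2/2; G–C: 1; G–E: 1; G–F: 2/2.
All other pairs contribute 0.
Summing the contributions gives betweenness(B) = 9.

9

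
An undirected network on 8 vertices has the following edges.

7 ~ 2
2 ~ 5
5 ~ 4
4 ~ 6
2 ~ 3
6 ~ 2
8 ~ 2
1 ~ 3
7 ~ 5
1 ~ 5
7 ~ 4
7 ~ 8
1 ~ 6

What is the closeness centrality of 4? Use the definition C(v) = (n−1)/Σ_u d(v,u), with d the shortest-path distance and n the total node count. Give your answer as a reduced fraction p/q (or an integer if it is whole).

Distances from 4: 1:2, 2:2, 3:3, 5:1, 6:1, 7:1, 8:2. Sum = 12.
n = 8, so closeness = 7/12.

7/12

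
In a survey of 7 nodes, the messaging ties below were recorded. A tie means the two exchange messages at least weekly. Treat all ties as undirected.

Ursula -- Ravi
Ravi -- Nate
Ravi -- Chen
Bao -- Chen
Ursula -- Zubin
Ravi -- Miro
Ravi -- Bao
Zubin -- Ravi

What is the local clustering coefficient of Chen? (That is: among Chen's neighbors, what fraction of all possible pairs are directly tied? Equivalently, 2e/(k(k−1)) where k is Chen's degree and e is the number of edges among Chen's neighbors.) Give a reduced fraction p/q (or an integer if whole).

1

Chen's neighbors: Bao and Ravi (k = 2).
Possible neighbor pairs: C(2,2) = 1. Edges among them: Bao–Ravi → e = 1.
Clustering(Chen) = 1/1.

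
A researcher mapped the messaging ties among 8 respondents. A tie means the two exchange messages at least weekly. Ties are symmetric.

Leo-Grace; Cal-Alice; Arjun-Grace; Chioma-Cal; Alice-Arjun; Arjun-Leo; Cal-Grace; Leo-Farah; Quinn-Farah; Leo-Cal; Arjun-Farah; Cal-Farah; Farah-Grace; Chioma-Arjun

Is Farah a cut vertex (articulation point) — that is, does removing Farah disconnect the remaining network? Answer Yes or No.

Yes

Removing Farah leaves {Alice, Arjun, Cal, Chioma, Grace, and Leo} with no path to {Quinn}, so the network splits into 2 components. Farah is a cut vertex.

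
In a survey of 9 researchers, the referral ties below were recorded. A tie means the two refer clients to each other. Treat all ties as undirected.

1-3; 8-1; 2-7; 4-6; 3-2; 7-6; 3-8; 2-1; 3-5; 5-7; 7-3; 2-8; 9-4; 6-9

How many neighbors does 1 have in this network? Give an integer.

1 is directly tied to 2, 3, and 8. That is 3 neighbors, so the degree of 1 is 3.

3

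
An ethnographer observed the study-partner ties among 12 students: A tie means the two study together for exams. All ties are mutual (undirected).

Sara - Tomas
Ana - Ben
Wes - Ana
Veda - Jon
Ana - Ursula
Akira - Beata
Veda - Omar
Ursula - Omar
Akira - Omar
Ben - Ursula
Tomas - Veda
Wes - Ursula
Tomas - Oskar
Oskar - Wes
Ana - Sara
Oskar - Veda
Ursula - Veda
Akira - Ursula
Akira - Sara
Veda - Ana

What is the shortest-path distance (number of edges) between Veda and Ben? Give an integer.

One shortest route is Veda – Ana – Ben, which uses 2 edges, and Veda and Ben are not directly tied, so nothing shorter exists. So d(Veda,Ben) = 2.

2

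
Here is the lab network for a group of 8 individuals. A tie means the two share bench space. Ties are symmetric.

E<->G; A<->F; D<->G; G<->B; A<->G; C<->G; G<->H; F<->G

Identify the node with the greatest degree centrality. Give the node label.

G

Degrees — A:2, B:1, C:1, D:1, E:1, F:2, G:7, H:1.
The maximum is 7, attained only by G.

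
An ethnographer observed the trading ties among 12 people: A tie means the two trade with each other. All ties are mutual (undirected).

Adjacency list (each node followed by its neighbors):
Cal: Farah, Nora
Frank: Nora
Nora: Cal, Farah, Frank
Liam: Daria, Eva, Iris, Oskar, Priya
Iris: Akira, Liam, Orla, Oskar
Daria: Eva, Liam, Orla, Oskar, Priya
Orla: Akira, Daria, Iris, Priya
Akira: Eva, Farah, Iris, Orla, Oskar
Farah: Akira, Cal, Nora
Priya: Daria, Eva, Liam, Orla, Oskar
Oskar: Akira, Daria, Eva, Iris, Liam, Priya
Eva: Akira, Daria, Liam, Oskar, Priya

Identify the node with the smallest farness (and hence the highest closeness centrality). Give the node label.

Farness (sum of distances to all others) for each node — Akira:18, Cal:30, Daria:25, Eva:21, Farah:22, Frank:39, Iris:22, Liam:25, Nora:29, Orla:22, Oskar:20, Priya:25.
The smallest farness is 18, for Akira, so Akira has the highest closeness.

Akira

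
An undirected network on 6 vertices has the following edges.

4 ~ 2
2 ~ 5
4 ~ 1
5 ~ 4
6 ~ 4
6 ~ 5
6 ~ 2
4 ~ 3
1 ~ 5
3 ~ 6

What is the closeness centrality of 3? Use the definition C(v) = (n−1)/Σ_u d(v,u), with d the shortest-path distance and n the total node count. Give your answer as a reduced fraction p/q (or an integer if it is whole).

5/8

Distances from 3: 1:2, 2:2, 4:1, 5:2, 6:1. Sum = 8.
n = 6, so closeness = 5/8.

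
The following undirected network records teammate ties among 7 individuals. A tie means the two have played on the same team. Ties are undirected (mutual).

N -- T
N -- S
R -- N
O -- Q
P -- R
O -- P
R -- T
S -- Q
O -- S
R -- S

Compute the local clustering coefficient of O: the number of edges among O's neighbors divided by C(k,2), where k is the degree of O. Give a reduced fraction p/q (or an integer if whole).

O's neighbors: P, Q, and S (k = 3).
Possible neighbor pairs: C(3,2) = 3. Edges among them: Q–S → e = 1.
Clustering(O) = 1/3.

1/3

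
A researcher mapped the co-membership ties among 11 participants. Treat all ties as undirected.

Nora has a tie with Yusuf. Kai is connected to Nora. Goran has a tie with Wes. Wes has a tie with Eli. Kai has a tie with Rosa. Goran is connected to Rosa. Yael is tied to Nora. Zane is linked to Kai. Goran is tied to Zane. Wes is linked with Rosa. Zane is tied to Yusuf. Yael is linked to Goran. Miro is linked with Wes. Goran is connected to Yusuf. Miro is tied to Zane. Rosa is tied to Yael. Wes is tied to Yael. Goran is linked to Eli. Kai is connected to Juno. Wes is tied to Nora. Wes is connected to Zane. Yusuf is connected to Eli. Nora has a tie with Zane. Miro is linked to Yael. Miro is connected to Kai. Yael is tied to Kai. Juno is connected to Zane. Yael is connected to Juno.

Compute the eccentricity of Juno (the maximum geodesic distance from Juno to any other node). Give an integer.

Distances from Juno: Eli:3, Goran:2, Kai:1, Miro:2, Nora:2, Rosa:2, Wes:2, Yael:1, Yusuf:2, Zane:1.
The largest is 3 (to Eli), so the eccentricity of Juno is 3.

3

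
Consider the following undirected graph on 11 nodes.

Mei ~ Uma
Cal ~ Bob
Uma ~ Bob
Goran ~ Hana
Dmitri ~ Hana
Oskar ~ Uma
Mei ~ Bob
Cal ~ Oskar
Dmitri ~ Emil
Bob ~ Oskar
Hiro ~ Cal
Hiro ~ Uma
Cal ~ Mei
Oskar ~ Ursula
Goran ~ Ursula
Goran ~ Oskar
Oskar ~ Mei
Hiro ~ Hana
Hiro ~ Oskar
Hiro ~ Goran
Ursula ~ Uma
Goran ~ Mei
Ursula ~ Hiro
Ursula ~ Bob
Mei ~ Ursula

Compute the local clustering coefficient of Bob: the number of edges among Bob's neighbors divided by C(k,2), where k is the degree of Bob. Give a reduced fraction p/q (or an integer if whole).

4/5

Bob's neighbors: Cal, Mei, Oskar, Uma, and Ursula (k = 5).
Possible neighbor pairs: C(5,2) = 10. Edges among them: Cal–Mei, Cal–Oskar, Mei–Oskar, Mei–Uma, Mei–Ursula, Oskar–Uma, Oskar–Ursula, Uma–Ursula → e = 8.
Clustering(Bob) = 8/10 = 4/5.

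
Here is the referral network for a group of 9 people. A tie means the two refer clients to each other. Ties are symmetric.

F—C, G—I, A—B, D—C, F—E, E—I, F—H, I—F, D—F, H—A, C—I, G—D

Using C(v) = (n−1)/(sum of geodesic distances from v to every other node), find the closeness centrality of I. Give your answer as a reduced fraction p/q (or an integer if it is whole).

Distances from I: A:3, B:4, C:1, D:2, E:1, F:1, G:1, H:2. Sum = 15.
n = 9, so closeness = 8/15.

8/15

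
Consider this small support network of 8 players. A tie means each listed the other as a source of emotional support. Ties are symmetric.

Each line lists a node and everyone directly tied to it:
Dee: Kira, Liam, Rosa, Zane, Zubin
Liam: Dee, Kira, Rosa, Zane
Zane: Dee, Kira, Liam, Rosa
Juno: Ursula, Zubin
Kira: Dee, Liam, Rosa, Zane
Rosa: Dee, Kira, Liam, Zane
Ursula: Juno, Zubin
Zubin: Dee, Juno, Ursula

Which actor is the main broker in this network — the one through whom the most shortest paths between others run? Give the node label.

Unnormalized betweenness of each node: Dee:12, Juno:0, Kira:0, Liam:0, Rosa:0, Ursula:0, Zane:0, Zubin:10.
Dee has the largest value, 12, making it the main broker — the node through which the most shortest paths run.

Dee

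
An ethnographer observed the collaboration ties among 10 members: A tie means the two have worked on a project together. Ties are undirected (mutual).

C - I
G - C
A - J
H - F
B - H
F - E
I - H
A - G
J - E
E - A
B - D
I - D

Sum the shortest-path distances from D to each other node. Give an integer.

25

Distances from D: A:4, B:1, C:2, E:4, F:3, G:3, H:2, I:1, J:5.
Sum = 4 + 1 + 2 + 4 + 3 + 3 + 2 + 1 + 5 = 25.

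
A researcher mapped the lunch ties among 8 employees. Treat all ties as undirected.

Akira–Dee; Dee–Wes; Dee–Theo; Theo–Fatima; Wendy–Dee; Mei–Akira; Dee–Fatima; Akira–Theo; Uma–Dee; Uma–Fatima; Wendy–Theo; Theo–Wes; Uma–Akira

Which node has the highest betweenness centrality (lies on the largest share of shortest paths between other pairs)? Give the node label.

Dee

Unnormalized betweenness of each node: Akira:19/3, Dee:13/2, Fatima:1/3, Mei:0, Theo:25/6, Uma:2/3, Wendy:0, Wes:0.
Dee has the largest value, 13/2, making it the main broker — the node through which the most shortest paths run.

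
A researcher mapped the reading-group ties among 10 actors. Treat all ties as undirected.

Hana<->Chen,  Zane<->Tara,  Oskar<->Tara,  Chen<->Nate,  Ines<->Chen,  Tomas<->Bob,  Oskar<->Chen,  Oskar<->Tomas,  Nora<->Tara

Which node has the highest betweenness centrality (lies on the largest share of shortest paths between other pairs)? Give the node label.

Oskar

Unnormalized betweenness of each node: Bob:0, Chen:21, Hana:0, Ines:0, Nate:0, Nora:0, Oskar:26, Tara:15, Tomas:8, Zane:0.
Oskar has the largest value, 26, making it the main broker — the node through which the most shortest paths run.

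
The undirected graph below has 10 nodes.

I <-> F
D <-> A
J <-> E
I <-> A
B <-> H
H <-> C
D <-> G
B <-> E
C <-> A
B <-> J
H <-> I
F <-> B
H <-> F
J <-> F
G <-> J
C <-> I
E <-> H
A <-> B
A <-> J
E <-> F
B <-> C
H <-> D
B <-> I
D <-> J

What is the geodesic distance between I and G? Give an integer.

One shortest route is I – F – J – G, which uses 3 edges, and at distance 2 from I we only reach {D, E, J}, which does not include G. So d(I,G) = 3.

3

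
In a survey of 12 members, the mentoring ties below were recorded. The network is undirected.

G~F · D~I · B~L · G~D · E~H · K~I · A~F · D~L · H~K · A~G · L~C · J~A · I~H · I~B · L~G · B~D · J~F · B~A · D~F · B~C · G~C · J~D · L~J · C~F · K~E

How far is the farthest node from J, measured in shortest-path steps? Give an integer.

4

Distances from J: A:1, B:2, C:2, D:1, E:4, F:1, G:2, H:3, I:2, K:3, L:1.
The largest is 4 (to E), so the eccentricity of J is 4.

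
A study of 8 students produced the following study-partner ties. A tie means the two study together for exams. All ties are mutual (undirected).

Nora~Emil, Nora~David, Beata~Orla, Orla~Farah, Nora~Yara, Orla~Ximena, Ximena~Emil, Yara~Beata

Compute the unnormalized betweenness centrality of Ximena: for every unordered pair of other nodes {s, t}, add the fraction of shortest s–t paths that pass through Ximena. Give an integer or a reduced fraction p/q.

Pairs whose geodesics pass through Ximena — Orla–Nora: 1/2; Orla–Emil: 1; Orla–David: 1/2; Nora–Farah: 1/2; Beata–Emil: 1/2; Farah–Emil: 1; Farah–David: 1/2.
All other pairs contribute 0.
Summing the contributions gives betweenness(Ximena) = 9/2.

9/2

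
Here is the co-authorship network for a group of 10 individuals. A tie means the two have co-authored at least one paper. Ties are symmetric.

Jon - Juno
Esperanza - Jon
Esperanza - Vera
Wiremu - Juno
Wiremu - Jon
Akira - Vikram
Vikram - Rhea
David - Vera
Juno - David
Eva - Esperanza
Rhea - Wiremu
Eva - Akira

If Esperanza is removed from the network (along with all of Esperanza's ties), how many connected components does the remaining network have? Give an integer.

Esperanza's neighbors (Eva, Jon, and Vera) remain reachable from one another through other ties, so the rest of the network stays in one piece.

1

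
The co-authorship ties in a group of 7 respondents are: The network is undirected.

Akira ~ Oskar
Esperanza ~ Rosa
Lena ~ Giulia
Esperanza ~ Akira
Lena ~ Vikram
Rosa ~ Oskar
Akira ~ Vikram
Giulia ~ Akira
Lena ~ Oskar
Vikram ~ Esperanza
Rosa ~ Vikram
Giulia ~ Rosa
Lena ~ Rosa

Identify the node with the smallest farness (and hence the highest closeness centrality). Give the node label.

Rosa

Farness (sum of distances to all others) for each node — Akira:8, Esperanza:9, Giulia:9, Lena:8, Oskar:9, Rosa:7, Vikram:8.
The smallest farness is 7, for Rosa, so Rosa has the highest closeness.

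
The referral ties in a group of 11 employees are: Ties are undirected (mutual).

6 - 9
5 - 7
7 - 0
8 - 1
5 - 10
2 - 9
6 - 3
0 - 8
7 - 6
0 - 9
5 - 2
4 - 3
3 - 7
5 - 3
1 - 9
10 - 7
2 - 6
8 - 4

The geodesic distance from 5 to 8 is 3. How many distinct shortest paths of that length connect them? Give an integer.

2

The shortest distance is 3. The length-3 paths are: 5–3–4–8; 5–7–0–8.
That gives 2 distinct shortest paths.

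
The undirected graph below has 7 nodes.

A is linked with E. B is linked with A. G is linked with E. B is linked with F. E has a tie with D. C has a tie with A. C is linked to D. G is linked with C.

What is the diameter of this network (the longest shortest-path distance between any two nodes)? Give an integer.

Eccentricity of each node (its greatest distance to any other): A:2, B:3, C:3, D:4, E:3, F:4, G:4.
The maximum eccentricity is 4, realized for instance by the pair G–F via G – E – A – B – F. So the diameter is 4.

4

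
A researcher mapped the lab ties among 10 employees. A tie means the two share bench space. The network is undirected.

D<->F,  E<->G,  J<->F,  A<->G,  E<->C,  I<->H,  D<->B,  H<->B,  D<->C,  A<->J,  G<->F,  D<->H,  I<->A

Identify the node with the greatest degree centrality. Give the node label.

D

Degrees — A:3, B:2, C:2, D:4, E:2, F:3, G:3, H:3, I:2, J:2.
The maximum is 4, attained only by D.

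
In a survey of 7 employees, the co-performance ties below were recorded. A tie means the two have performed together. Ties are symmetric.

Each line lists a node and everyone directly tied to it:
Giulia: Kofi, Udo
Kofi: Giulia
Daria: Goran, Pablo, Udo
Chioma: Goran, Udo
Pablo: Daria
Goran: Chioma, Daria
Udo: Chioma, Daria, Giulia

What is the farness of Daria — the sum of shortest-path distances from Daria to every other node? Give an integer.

Distances from Daria: Chioma:2, Giulia:2, Goran:1, Kofi:3, Pablo:1, Udo:1.
Sum = 2 + 2 + 1 + 3 + 1 + 1 = 10.

10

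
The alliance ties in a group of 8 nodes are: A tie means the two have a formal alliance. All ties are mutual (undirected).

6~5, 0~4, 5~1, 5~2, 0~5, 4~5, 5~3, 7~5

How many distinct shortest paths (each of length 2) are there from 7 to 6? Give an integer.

The shortest distance is 2, and the only length-2 path is 7–5–6. So there is exactly 1 shortest path.

1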